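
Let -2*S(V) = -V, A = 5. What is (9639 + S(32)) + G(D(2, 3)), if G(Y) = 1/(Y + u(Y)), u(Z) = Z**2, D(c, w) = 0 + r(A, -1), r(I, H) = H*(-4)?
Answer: 193101/20 ≈ 9655.0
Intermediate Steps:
r(I, H) = -4*H
D(c, w) = 4 (D(c, w) = 0 - 4*(-1) = 0 + 4 = 4)
S(V) = V/2 (S(V) = -(-1)*V/2 = V/2)
G(Y) = 1/(Y + Y**2)
(9639 + S(32)) + G(D(2, 3)) = (9639 + (1/2)*32) + 1/(4*(1 + 4)) = (9639 + 16) + (1/4)/5 = 9655 + (1/4)*(1/5) = 9655 + 1/20 = 193101/20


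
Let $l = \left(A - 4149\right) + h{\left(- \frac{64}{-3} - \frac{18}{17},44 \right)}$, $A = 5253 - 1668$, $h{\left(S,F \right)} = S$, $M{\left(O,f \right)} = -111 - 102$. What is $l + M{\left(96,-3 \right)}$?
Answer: $- \frac{38593}{51} \approx -756.73$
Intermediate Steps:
$M{\left(O,f \right)} = -213$
$A = 3585$ ($A = 5253 - 1668 = 3585$)
$l = - \frac{27730}{51}$ ($l = \left(3585 - 4149\right) - \left(- \frac{64}{3} + \frac{18}{17}\right) = -564 - - \frac{1034}{51} = -564 + \left(\frac{64}{3} - \frac{18}{17}\right) = -564 + \frac{1034}{51} = - \frac{27730}{51} \approx -543.73$)
$l + M{\left(96,-3 \right)} = - \frac{27730}{51} - 213 = - \frac{38593}{51}$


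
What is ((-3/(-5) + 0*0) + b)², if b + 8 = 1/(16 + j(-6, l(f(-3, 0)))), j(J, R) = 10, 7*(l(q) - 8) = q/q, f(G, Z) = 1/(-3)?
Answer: 915849/16900 ≈ 54.192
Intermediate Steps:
f(G, Z) = -⅓
l(q) = 57/7 (l(q) = 8 + (q/q)/7 = 8 + (⅐)*1 = 8 + ⅐ = 57/7)
b = -207/26 (b = -8 + 1/(16 + 10) = -8 + 1/26 = -207/26 ≈ -7.9615)
((-3/(-5) + 0*0) + b)² = ((-3/(-5) + 0*0) - 207/26)² = ((-3*(-⅕) + 0) - 207/26)² = ((⅗ + 0) - 207/26)² = (⅗ - 207/26)² = (-957/130)² = 915849/16900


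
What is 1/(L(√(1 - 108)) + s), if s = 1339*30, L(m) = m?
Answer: 40170/1613629007 - I*√107/1613629007 ≈ 2.4894e-5 - 6.4104e-9*I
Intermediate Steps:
s = 40170
1/(L(√(1 - 108)) + s) = 1/(√(1 - 108) + 40170) = 1/(√(-107) + 40170) = 1/(I*√107 + 40170) = 1/(40170 + I*√107)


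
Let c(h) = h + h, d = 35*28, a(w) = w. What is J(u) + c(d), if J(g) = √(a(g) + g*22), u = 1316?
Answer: 1960 + 2*√7567 ≈ 2134.0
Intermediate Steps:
d = 980
c(h) = 2*h
J(g) = √23*√g (J(g) = √(g + g*22) = √(g + 22*g) = √(23*g) = √23*√g)
J(u) + c(d) = √23*√1316 + 2*980 = √23*(2*√329) + 1960 = 2*√7567 + 1960 = 1960 + 2*√7567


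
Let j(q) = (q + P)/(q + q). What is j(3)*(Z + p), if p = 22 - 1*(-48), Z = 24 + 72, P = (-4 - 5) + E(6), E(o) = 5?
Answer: -83/3 ≈ -27.667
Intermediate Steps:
P = -4 (P = (-4 - 5) + 5 = -9 + 5 = -4)
Z = 96
j(q) = (-4 + q)/(2*q) (j(q) = (q - 4)/(q + q) = (-4 + q)/((2*q)) = (-4 + q)*(1/(2*q)) = (-4 + q)/(2*q))
p = 70 (p = 22 + 48 = 70)
j(3)*(Z + p) = ((1/2)*(-4 + 3)/3)*(96 + 70) = ((1/2)*(1/3)*(-1))*166 = -1/6*166 = -83/3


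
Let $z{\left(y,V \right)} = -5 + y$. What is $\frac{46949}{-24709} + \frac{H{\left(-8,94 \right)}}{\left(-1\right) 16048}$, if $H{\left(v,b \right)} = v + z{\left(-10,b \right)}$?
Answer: $- \frac{752869245}{396530032} \approx -1.8986$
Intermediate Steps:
$H{\left(v,b \right)} = -15 + v$ ($H{\left(v,b \right)} = v - 15 = -15 + v$)
$\frac{46949}{-24709} + \frac{H{\left(-8,94 \right)}}{\left(-1\right) 16048} = \frac{46949}{-24709} + \frac{-15 - 8}{\left(-1\right) 16048} = 46949 \left(- \frac{1}{24709}\right) - \frac{23}{-16048} = - \frac{46949}{24709} - - \frac{23}{16048} = - \frac{46949}{24709} + \frac{23}{16048} = - \frac{752869245}{396530032}$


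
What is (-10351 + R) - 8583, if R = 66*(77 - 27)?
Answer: -15634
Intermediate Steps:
R = 3300 (R = 66*50 = 3300)
(-10351 + R) - 8583 = (-10351 + 3300) - 8583 = -7051 - 8583 = -15634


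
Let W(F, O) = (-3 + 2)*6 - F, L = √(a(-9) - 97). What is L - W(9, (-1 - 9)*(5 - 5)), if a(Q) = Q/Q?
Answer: 15 + 4*I*√6 ≈ 15.0 + 9.798*I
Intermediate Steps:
a(Q) = 1
L = 4*I*√6 (L = √(1 - 97) = √(-96) = 4*I*√6 ≈ 9.798*I)
W(F, O) = -6 - F (W(F, O) = -1*6 - F = -6 - F)
L - W(9, (-1 - 9)*(5 - 5)) = 4*I*√6 - (-6 - 1*9) = 4*I*√6 - (-6 - 9) = 4*I*√6 - 1*(-15) = 4*I*√6 + 15 = 15 + 4*I*√6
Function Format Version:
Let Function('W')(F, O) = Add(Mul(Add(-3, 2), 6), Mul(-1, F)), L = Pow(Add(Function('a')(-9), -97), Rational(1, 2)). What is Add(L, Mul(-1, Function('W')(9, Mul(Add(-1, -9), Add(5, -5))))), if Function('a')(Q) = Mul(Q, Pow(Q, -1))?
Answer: Add(15, Mul(4, I, Pow(6, Rational(1, 2)))) ≈ Add(15.000, Mul(9.7980, I))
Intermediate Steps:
Function('a')(Q) = 1
L = Mul(4, I, Pow(6, Rational(1, 2))) (L = Pow(Add(1, -97), Rational(1, 2)) = Pow(-96, Rational(1, 2)) = Mul(4, I, Pow(6, Rational(1, 2))) ≈ Mul(9.7980, I))
Function('W')(F, O) = Add(-6, Mul(-1, F)) (Function('W')(F, O) = Add(Mul(-1, 6), Mul(-1, F)) = Add(-6, Mul(-1, F)))
Add(L, Mul(-1, Function('W')(9, Mul(Add(-1, -9), Add(5, -5))))) = Add(Mul(4, I, Pow(6, Rational(1, 2))), Mul(-1, Add(-6, Mul(-1, 9)))) = Add(Mul(4, I, Pow(6, Rational(1, 2))), Mul(-1, Add(-6, -9))) = Add(Mul(4, I, Pow(6, Rational(1, 2))), Mul(-1, -15)) = Add(Mul(4, I, Pow(6, Rational(1, 2))), 15) = Add(15, Mul(4, I, Pow(6, Rational(1, 2))))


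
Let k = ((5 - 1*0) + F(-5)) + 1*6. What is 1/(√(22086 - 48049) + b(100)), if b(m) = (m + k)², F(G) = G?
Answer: 11236/126273659 - I*√25963/126273659 ≈ 8.8981e-5 - 1.276e-6*I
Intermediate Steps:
k = 6 (k = ((5 - 1*0) - 5) + 1*6 = ((5 + 0) - 5) + 6 = (5 - 5) + 6 = 0 + 6 = 6)
b(m) = (6 + m)² (b(m) = (m + 6)² = (6 + m)²)
1/(√(22086 - 48049) + b(100)) = 1/(√(22086 - 48049) + (6 + 100)²) = 1/(√(-25963) + 106²) = 1/(I*√25963 + 11236) = 1/(11236 + I*√25963)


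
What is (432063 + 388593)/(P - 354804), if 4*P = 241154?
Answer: -1641312/589031 ≈ -2.7865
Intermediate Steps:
P = 120577/2 (P = (¼)*241154 = 120577/2 ≈ 60289.)
(432063 + 388593)/(P - 354804) = (432063 + 388593)/(120577/2 - 354804) = 820656/(-589031/2) = 820656*(-2/589031) = -1641312/589031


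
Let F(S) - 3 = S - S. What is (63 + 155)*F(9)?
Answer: 654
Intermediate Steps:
F(S) = 3 (F(S) = 3 + (S - S) = 3 + 0 = 3)
(63 + 155)*F(9) = (63 + 155)*3 = 218*3 = 654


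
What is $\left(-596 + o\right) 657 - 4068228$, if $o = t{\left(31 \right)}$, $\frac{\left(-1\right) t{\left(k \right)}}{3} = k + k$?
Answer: $-4582002$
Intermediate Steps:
$t{\left(k \right)} = - 6 k$ ($t{\left(k \right)} = - 3 \left(k + k\right) = - 3 \cdot 2 k = - 6 k$)
$o = -186$ ($o = \left(-6\right) 31 = -186$)
$\left(-596 + o\right) 657 - 4068228 = \left(-596 - 186\right) 657 - 4068228 = \left(-782\right) 657 - 4068228 = -513774 - 4068228 = -4582002$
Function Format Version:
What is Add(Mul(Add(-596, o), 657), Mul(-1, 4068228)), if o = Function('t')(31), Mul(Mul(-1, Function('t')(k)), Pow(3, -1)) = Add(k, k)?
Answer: -4582002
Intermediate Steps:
Function('t')(k) = Mul(-6, k) (Function('t')(k) = Mul(-3, Add(k, k)) = Mul(-3, Mul(2, k)) = Mul(-6, k))
o = -186 (o = Mul(-6, 31) = -186)
Add(Mul(Add(-596, o), 657), Mul(-1, 4068228)) = Add(Mul(Add(-596, -186), 657), Mul(-1, 4068228)) = Add(Mul(-782, 657), -4068228) = Add(-513774, -4068228) = -4582002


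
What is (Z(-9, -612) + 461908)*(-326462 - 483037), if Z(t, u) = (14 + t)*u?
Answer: -371436997152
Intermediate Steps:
Z(t, u) = u*(14 + t)
(Z(-9, -612) + 461908)*(-326462 - 483037) = (-612*(14 - 9) + 461908)*(-326462 - 483037) = (-612*5 + 461908)*(-809499) = (-3060 + 461908)*(-809499) = 458848*(-809499) = -371436997152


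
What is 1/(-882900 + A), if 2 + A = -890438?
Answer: -1/1773340 ≈ -5.6391e-7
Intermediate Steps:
A = -890440 (A = -2 - 890438 = -890440)
1/(-882900 + A) = 1/(-882900 - 890440) = 1/(-1773340) = -1/1773340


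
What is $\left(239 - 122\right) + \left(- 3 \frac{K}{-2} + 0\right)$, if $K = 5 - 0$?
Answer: $\frac{249}{2} \approx 124.5$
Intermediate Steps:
$K = 5$ ($K = 5 + 0 = 5$)
$\left(239 - 122\right) + \left(- 3 \frac{K}{-2} + 0\right) = \left(239 - 122\right) + \left(- 3 \frac{5}{-2} + 0\right) = 117 + \left(- 3 \cdot 5 \left(- \frac{1}{2}\right) + 0\right) = 117 + \left(\left(-3\right) \left(- \frac{5}{2}\right) + 0\right) = 117 + \left(\frac{15}{2} + 0\right) = 117 + \frac{15}{2} = \frac{249}{2}$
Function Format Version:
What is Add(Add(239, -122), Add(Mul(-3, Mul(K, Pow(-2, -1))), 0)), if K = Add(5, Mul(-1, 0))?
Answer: Rational(249, 2) ≈ 124.50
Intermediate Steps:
K = 5 (K = Add(5, 0) = 5)
Add(Add(239, -122), Add(Mul(-3, Mul(K, Pow(-2, -1))), 0)) = Add(Add(239, -122), Add(Mul(-3, Mul(5, Pow(-2, -1))), 0)) = Add(117, Add(Mul(-3, Mul(5, Rational(-1, 2))), 0)) = Add(117, Add(Mul(-3, Rational(-5, 2)), 0)) = Add(117, Add(Rational(15, 2), 0)) = Add(117, Rational(15, 2)) = Rational(249, 2)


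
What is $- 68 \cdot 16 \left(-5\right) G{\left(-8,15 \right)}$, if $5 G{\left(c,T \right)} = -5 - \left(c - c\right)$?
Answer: $-5440$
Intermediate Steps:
$G{\left(c,T \right)} = -1$ ($G{\left(c,T \right)} = \frac{-5 - \left(c - c\right)}{5} = \frac{-5 - 0}{5} = \frac{-5 + 0}{5} = \frac{1}{5} \left(-5\right) = -1$)
$- 68 \cdot 16 \left(-5\right) G{\left(-8,15 \right)} = - 68 \cdot 16 \left(-5\right) \left(-1\right) = \left(-68\right) \left(-80\right) \left(-1\right) = 5440 \left(-1\right) = -5440$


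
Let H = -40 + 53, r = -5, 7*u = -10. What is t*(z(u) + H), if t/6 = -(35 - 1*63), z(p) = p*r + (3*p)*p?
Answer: 30888/7 ≈ 4412.6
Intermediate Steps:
u = -10/7 (u = (⅐)*(-10) = -10/7 ≈ -1.4286)
H = 13
z(p) = -5*p + 3*p² (z(p) = p*(-5) + (3*p)*p = -5*p + 3*p²)
t = 168 (t = 6*(-(35 - 1*63)) = 6*(-(35 - 63)) = 6*(-1*(-28)) = 6*28 = 168)
t*(z(u) + H) = 168*(-10*(-5 + 3*(-10/7))/7 + 13) = 168*(-10*(-5 - 30/7)/7 + 13) = 168*(-10/7*(-65/7) + 13) = 168*(650/49 + 13) = 168*(1287/49) = 30888/7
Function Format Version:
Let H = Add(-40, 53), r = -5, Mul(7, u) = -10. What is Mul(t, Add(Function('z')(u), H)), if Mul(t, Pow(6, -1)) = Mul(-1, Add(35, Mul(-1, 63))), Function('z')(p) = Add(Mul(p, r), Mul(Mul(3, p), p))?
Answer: Rational(30888, 7) ≈ 4412.6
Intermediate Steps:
u = Rational(-10, 7) (u = Mul(Rational(1, 7), -10) = Rational(-10, 7) ≈ -1.4286)
H = 13
Function('z')(p) = Add(Mul(-5, p), Mul(3, Pow(p, 2))) (Function('z')(p) = Add(Mul(p, -5), Mul(Mul(3, p), p)) = Add(Mul(-5, p), Mul(3, Pow(p, 2))))
t = 168 (t = Mul(6, Mul(-1, Add(35, Mul(-1, 63)))) = Mul(6, Mul(-1, Add(35, -63))) = Mul(6, Mul(-1, -28)) = Mul(6, 28) = 168)
Mul(t, Add(Function('z')(u), H)) = Mul(168, Add(Mul(Rational(-10, 7), Add(-5, Mul(3, Rational(-10, 7)))), 13)) = Mul(168, Add(Mul(Rational(-10, 7), Add(-5, Rational(-30, 7))), 13)) = Mul(168, Add(Mul(Rational(-10, 7), Rational(-65, 7)), 13)) = Mul(168, Add(Rational(650, 49), 13)) = Mul(168, Rational(1287, 49)) = Rational(30888, 7)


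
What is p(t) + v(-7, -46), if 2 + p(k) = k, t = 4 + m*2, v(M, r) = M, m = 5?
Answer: 5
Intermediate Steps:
t = 14 (t = 4 + 5*2 = 4 + 10 = 14)
p(k) = -2 + k
p(t) + v(-7, -46) = (-2 + 14) - 7 = 12 - 7 = 5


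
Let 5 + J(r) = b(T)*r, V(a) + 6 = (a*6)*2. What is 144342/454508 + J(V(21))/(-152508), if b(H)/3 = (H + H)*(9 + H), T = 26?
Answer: -147115345751/17329026516 ≈ -8.4895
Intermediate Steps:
V(a) = -6 + 12*a (V(a) = -6 + (a*6)*2 = -6 + (6*a)*2 = -6 + 12*a)
b(H) = 6*H*(9 + H) (b(H) = 3*((H + H)*(9 + H)) = 3*((2*H)*(9 + H)) = 3*(2*H*(9 + H)) = 6*H*(9 + H))
J(r) = -5 + 5460*r (J(r) = -5 + (6*26*(9 + 26))*r = -5 + (6*26*35)*r = -5 + 5460*r)
144342/454508 + J(V(21))/(-152508) = 144342/454508 + (-5 + 5460*(-6 + 12*21))/(-152508) = 144342*(1/454508) + (-5 + 5460*(-6 + 252))*(-1/152508) = 72171/227254 + (-5 + 5460*246)*(-1/152508) = 72171/227254 + (-5 + 1343160)*(-1/152508) = 72171/227254 + 1343155*(-1/152508) = 72171/227254 - 1343155/152508 = -147115345751/17329026516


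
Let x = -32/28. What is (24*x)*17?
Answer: -3264/7 ≈ -466.29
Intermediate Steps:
x = -8/7 (x = -32*1/28 = -8/7 ≈ -1.1429)
(24*x)*17 = (24*(-8/7))*17 = -192/7*17 = -3264/7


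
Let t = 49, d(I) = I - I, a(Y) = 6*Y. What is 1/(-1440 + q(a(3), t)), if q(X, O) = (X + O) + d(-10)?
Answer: -1/1373 ≈ -0.00072833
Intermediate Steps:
d(I) = 0
q(X, O) = O + X (q(X, O) = (X + O) + 0 = (O + X) + 0 = O + X)
1/(-1440 + q(a(3), t)) = 1/(-1440 + (49 + 6*3)) = 1/(-1440 + (49 + 18)) = 1/(-1440 + 67) = 1/(-1373) = -1/1373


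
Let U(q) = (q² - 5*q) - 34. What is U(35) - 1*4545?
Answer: -3529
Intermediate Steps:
U(q) = -34 + q² - 5*q
U(35) - 1*4545 = (-34 + 35² - 5*35) - 1*4545 = (-34 + 1225 - 175) - 4545 = 1016 - 4545 = -3529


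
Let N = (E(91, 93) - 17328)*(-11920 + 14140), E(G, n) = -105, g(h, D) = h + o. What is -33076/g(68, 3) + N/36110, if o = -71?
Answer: 107827058/10833 ≈ 9953.6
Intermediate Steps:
g(h, D) = -71 + h (g(h, D) = h - 71 = -71 + h)
N = -38701260 (N = (-105 - 17328)*(-11920 + 14140) = -17433*2220 = -38701260)
-33076/g(68, 3) + N/36110 = -33076/(-71 + 68) - 38701260/36110 = -33076/(-3) - 38701260*1/36110 = -33076*(-⅓) - 3870126/3611 = 33076/3 - 3870126/3611 = 107827058/10833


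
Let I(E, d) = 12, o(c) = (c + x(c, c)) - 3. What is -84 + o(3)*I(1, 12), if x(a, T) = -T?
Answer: -120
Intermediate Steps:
o(c) = -3 (o(c) = (c - c) - 3 = 0 - 3 = -3)
-84 + o(3)*I(1, 12) = -84 - 3*12 = -84 - 36 = -120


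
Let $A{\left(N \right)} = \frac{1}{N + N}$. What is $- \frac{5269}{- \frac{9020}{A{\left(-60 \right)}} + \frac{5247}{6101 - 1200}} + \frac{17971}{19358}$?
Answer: $\frac{8621229844285}{9335567340966} \approx 0.92348$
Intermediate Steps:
$A{\left(N \right)} = \frac{1}{2 N}$
$- \frac{5269}{- \frac{9020}{A{\left(-60 \right)}} + \frac{5247}{6101 - 1200}} + \frac{17971}{19358} = - \frac{5269}{- \frac{9020}{\frac{1}{2} \frac{1}{-60}} + \frac{5247}{6101 - 1200}} + \frac{17971}{19358} = - \frac{5269}{- \frac{9020}{\frac{1}{2} \left(- \frac{1}{60}\right)} + \frac{5247}{6101 - 1200}} + 17971 \cdot \frac{1}{19358} = - \frac{5269}{- \frac{9020}{- \frac{1}{120}} + \frac{5247}{4901}} + \frac{17971}{19358} = - \frac{5269}{\left(-9020\right) \left(-120\right) + 5247 \cdot \frac{1}{4901}} + \frac{17971}{19358} = - \frac{5269}{1082400 + \frac{5247}{4901}} + \frac{17971}{19358} = - \frac{5269}{\frac{5304847647}{4901}} + \frac{17971}{19358} = \left(-5269\right) \frac{4901}{5304847647} + \frac{17971}{19358} = - \frac{2347579}{482258877} + \frac{17971}{19358} = \frac{8621229844285}{9335567340966}$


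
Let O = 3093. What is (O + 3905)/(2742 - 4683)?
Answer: -6998/1941 ≈ -3.6054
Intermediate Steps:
(O + 3905)/(2742 - 4683) = (3093 + 3905)/(2742 - 4683) = 6998/(-1941) = 6998*(-1/1941) = -6998/1941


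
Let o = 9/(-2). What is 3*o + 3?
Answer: -21/2 ≈ -10.500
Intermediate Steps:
o = -9/2 (o = 9*(-1/2) = -9/2 ≈ -4.5000)
3*o + 3 = 3*(-9/2) + 3 = -27/2 + 3 = -21/2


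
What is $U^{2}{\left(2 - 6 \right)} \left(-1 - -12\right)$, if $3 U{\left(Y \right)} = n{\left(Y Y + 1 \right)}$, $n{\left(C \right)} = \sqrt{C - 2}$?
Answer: $\frac{55}{3} \approx 18.333$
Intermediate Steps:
$n{\left(C \right)} = \sqrt{-2 + C}$
$U{\left(Y \right)} = \frac{\sqrt{-1 + Y^{2}}}{3}$ ($U{\left(Y \right)} = \frac{\sqrt{-2 + \left(Y Y + 1\right)}}{3} = \frac{\sqrt{-2 + \left(Y^{2} + 1\right)}}{3} = \frac{\sqrt{-2 + \left(1 + Y^{2}\right)}}{3} = \frac{\sqrt{-1 + Y^{2}}}{3}$)
$U^{2}{\left(2 - 6 \right)} \left(-1 - -12\right) = \left(\frac{\sqrt{-1 + \left(2 - 6\right)^{2}}}{3}\right)^{2} \left(-1 - -12\right) = \left(\frac{\sqrt{-1 + \left(2 - 6\right)^{2}}}{3}\right)^{2} \left(-1 + 12\right) = \left(\frac{\sqrt{-1 + \left(-4\right)^{2}}}{3}\right)^{2} \cdot 11 = \left(\frac{\sqrt{-1 + 16}}{3}\right)^{2} \cdot 11 = \left(\frac{\sqrt{15}}{3}\right)^{2} \cdot 11 = \frac{5}{3} \cdot 11 = \frac{55}{3}$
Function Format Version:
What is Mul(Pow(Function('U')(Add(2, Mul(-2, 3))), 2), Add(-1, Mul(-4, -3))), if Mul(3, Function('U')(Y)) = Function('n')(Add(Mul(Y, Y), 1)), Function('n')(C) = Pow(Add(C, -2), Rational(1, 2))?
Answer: Rational(55, 3) ≈ 18.333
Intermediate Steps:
Function('n')(C) = Pow(Add(-2, C), Rational(1, 2))
Function('U')(Y) = Mul(Rational(1, 3), Pow(Add(-1, Pow(Y, 2)), Rational(1, 2))) (Function('U')(Y) = Mul(Rational(1, 3), Pow(Add(-2, Add(Mul(Y, Y), 1)), Rational(1, 2))) = Mul(Rational(1, 3), Pow(Add(-2, Add(Pow(Y, 2), 1)), Rational(1, 2))) = Mul(Rational(1, 3), Pow(Add(-2, Add(1, Pow(Y, 2))), Rational(1, 2))) = Mul(Rational(1, 3), Pow(Add(-1, Pow(Y, 2)), Rational(1, 2))))
Mul(Pow(Function('U')(Add(2, Mul(-2, 3))), 2), Add(-1, Mul(-4, -3))) = Mul(Pow(Mul(Rational(1, 3), Pow(Add(-1, Pow(Add(2, Mul(-2, 3)), 2)), Rational(1, 2))), 2), Add(-1, Mul(-4, -3))) = Mul(Pow(Mul(Rational(1, 3), Pow(Add(-1, Pow(Add(2, -6), 2)), Rational(1, 2))), 2), Add(-1, 12)) = Mul(Pow(Mul(Rational(1, 3), Pow(Add(-1, Pow(-4, 2)), Rational(1, 2))), 2), 11) = Mul(Pow(Mul(Rational(1, 3), Pow(Add(-1, 16), Rational(1, 2))), 2), 11) = Mul(Pow(Mul(Rational(1, 3), Pow(15, Rational(1, 2))), 2), 11) = Mul(Rational(5, 3), 11) = Rational(55, 3)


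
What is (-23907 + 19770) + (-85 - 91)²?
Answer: 26839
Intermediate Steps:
(-23907 + 19770) + (-85 - 91)² = -4137 + (-176)² = -4137 + 30976 = 26839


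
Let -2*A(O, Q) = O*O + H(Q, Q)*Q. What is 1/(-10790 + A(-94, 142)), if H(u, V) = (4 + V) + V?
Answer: -1/35656 ≈ -2.8046e-5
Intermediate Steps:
H(u, V) = 4 + 2*V
A(O, Q) = -O²/2 - Q*(4 + 2*Q)/2 (A(O, Q) = -(O*O + (4 + 2*Q)*Q)/2 = -(O² + Q*(4 + 2*Q))/2 = -O²/2 - Q*(4 + 2*Q)/2)
1/(-10790 + A(-94, 142)) = 1/(-10790 + (-½*(-94)² - 1*142*(2 + 142))) = 1/(-10790 + (-½*8836 - 1*142*144)) = 1/(-10790 + (-4418 - 20448)) = 1/(-10790 - 24866) = 1/(-35656) = -1/35656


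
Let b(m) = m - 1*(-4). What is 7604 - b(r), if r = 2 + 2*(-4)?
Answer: 7606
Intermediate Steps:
r = -6 (r = 2 - 8 = -6)
b(m) = 4 + m (b(m) = m + 4 = 4 + m)
7604 - b(r) = 7604 - (4 - 6) = 7604 - 1*(-2) = 7604 + 2 = 7606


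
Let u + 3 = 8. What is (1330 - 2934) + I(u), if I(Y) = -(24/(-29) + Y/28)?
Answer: -1301921/812 ≈ -1603.4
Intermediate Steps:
u = 5 (u = -3 + 8 = 5)
I(Y) = 24/29 - Y/28 (I(Y) = -(24*(-1/29) + Y*(1/28)) = -(-24/29 + Y/28) = 24/29 - Y/28)
(1330 - 2934) + I(u) = (1330 - 2934) + (24/29 - 1/28*5) = -1604 + (24/29 - 5/28) = -1604 + 527/812 = -1301921/812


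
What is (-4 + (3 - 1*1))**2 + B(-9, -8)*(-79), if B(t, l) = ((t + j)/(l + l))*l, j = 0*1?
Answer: 719/2 ≈ 359.50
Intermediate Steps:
j = 0
B(t, l) = t/2 (B(t, l) = ((t + 0)/(l + l))*l = (t/((2*l)))*l = (t*(1/(2*l)))*l = (t/(2*l))*l = t/2)
(-4 + (3 - 1*1))**2 + B(-9, -8)*(-79) = (-4 + (3 - 1*1))**2 + ((1/2)*(-9))*(-79) = (-4 + (3 - 1))**2 - 9/2*(-79) = (-4 + 2)**2 + 711/2 = (-2)**2 + 711/2 = 4 + 711/2 = 719/2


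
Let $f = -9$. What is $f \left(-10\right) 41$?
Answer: $3690$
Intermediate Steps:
$f \left(-10\right) 41 = \left(-9\right) \left(-10\right) 41 = 90 \cdot 41 = 3690$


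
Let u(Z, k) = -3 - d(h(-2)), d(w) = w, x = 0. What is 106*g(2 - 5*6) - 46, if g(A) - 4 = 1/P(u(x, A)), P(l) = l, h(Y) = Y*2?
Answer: 484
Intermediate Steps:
h(Y) = 2*Y
u(Z, k) = 1 (u(Z, k) = -3 - 2*(-2) = -3 - 1*(-4) = -3 + 4 = 1)
g(A) = 5 (g(A) = 4 + 1/1 = 4 + 1 = 5)
106*g(2 - 5*6) - 46 = 106*5 - 46 = 530 - 46 = 484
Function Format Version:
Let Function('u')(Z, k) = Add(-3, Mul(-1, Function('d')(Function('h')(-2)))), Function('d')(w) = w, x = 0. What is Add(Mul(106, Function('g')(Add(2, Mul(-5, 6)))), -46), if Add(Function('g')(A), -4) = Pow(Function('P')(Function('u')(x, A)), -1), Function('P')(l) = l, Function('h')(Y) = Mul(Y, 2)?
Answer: 484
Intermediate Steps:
Function('h')(Y) = Mul(2, Y)
Function('u')(Z, k) = 1 (Function('u')(Z, k) = Add(-3, Mul(-1, Mul(2, -2))) = Add(-3, Mul(-1, -4)) = Add(-3, 4) = 1)
Function('g')(A) = 5 (Function('g')(A) = Add(4, Pow(1, -1)) = Add(4, 1) = 5)
Add(Mul(106, Function('g')(Add(2, Mul(-5, 6)))), -46) = Add(Mul(106, 5), -46) = Add(530, -46) = 484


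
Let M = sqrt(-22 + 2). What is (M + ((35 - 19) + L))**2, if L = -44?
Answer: 764 - 112*I*sqrt(5) ≈ 764.0 - 250.44*I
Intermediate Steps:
M = 2*I*sqrt(5) (M = sqrt(-20) = 2*I*sqrt(5) ≈ 4.4721*I)
(M + ((35 - 19) + L))**2 = (2*I*sqrt(5) + ((35 - 19) - 44))**2 = (2*I*sqrt(5) + (16 - 44))**2 = (2*I*sqrt(5) - 28)**2 = (-28 + 2*I*sqrt(5))**2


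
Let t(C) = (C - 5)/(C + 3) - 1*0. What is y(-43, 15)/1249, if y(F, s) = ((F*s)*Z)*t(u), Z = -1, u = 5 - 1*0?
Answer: 0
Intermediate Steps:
u = 5 (u = 5 + 0 = 5)
t(C) = (-5 + C)/(3 + C) (t(C) = (-5 + C)/(3 + C) + 0 = (-5 + C)/(3 + C))
y(F, s) = 0 (y(F, s) = ((F*s)*(-1))*((-5 + 5)/(3 + 5)) = (-F*s)*(0/8) = (-F*s)*((1/8)*0) = -F*s*0 = 0)
y(-43, 15)/1249 = 0/1249 = 0*(1/1249) = 0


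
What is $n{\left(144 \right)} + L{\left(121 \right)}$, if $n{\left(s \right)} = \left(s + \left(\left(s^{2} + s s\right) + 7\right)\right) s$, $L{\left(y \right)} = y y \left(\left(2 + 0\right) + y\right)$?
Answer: $7794555$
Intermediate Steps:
$L{\left(y \right)} = y^{2} \left(2 + y\right)$
$n{\left(s \right)} = s \left(7 + s + 2 s^{2}\right)$ ($n{\left(s \right)} = \left(s + \left(\left(s^{2} + s^{2}\right) + 7\right)\right) s = \left(s + \left(2 s^{2} + 7\right)\right) s = \left(s + \left(7 + 2 s^{2}\right)\right) s = \left(7 + s + 2 s^{2}\right) s = s \left(7 + s + 2 s^{2}\right)$)
$n{\left(144 \right)} + L{\left(121 \right)} = 144 \left(7 + 144 + 2 \cdot 144^{2}\right) + 121^{2} \left(2 + 121\right) = 144 \left(7 + 144 + 2 \cdot 20736\right) + 14641 \cdot 123 = 144 \left(7 + 144 + 41472\right) + 1800843 = 144 \cdot 41623 + 1800843 = 5993712 + 1800843 = 7794555$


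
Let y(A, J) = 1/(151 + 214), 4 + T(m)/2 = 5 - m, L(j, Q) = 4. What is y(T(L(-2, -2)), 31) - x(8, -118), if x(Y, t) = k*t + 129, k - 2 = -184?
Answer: -7885824/365 ≈ -21605.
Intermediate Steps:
k = -182 (k = 2 - 184 = -182)
T(m) = 2 - 2*m (T(m) = -8 + 2*(5 - m) = -8 + (10 - 2*m) = 2 - 2*m)
y(A, J) = 1/365
x(Y, t) = 129 - 182*t (x(Y, t) = -182*t + 129 = 129 - 182*t)
y(T(L(-2, -2)), 31) - x(8, -118) = 1/365 - (129 - 182*(-118)) = 1/365 - (129 + 21476) = 1/365 - 1*21605 = 1/365 - 21605 = -7885824/365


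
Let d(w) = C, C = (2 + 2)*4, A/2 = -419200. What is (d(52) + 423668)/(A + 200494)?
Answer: -211842/318953 ≈ -0.66418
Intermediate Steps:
A = -838400 (A = 2*(-419200) = -838400)
C = 16 (C = 4*4 = 16)
d(w) = 16
(d(52) + 423668)/(A + 200494) = (16 + 423668)/(-838400 + 200494) = 423684/(-637906) = 423684*(-1/637906) = -211842/318953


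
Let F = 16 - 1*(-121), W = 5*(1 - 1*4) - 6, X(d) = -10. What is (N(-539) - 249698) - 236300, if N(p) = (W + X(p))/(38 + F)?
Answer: -85049681/175 ≈ -4.8600e+5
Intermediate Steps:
W = -21 (W = 5*(1 - 4) - 6 = 5*(-3) - 6 = -15 - 6 = -21)
F = 137 (F = 16 + 121 = 137)
N(p) = -31/175 (N(p) = (-21 - 10)/(38 + 137) = -31/175)
(N(-539) - 249698) - 236300 = (-31/175 - 249698) - 236300 = -43697181/175 - 236300 = -85049681/175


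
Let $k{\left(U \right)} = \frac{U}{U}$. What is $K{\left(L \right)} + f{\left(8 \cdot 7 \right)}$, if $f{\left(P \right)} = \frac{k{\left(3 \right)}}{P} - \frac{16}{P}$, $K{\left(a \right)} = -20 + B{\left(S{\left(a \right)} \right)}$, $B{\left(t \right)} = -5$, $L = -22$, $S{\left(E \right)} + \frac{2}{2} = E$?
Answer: $- \frac{1415}{56} \approx -25.268$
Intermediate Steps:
$S{\left(E \right)} = -1 + E$
$k{\left(U \right)} = 1$
$K{\left(a \right)} = -25$ ($K{\left(a \right)} = -20 - 5 = -25$)
$f{\left(P \right)} = - \frac{15}{P}$ ($f{\left(P \right)} = 1 \frac{1}{P} - \frac{16}{P} = \frac{1}{P} - \frac{16}{P} = - \frac{15}{P}$)
$K{\left(L \right)} + f{\left(8 \cdot 7 \right)} = -25 - \frac{15}{8 \cdot 7} = -25 - \frac{15}{56} = - \frac{1415}{56}$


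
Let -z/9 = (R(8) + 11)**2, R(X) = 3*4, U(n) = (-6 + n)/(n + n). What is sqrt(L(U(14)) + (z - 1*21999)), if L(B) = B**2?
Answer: 2*I*sqrt(327809)/7 ≈ 163.58*I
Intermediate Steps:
U(n) = (-6 + n)/(2*n) (U(n) = (-6 + n)/((2*n)) = (-6 + n)*(1/(2*n)) = (-6 + n)/(2*n))
R(X) = 12
z = -4761 (z = -9*(12 + 11)**2 = -9*23**2 = -9*529 = -4761)
sqrt(L(U(14)) + (z - 1*21999)) = sqrt(((1/2)*(-6 + 14)/14)**2 + (-4761 - 1*21999)) = sqrt(((1/2)*(1/14)*8)**2 + (-4761 - 21999)) = sqrt((2/7)**2 - 26760) = sqrt(4/49 - 26760) = sqrt(-1311236/49) = 2*I*sqrt(327809)/7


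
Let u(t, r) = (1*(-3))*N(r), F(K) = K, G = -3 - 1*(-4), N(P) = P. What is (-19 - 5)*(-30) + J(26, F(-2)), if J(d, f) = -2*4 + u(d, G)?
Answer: 709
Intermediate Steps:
G = 1 (G = -3 + 4 = 1)
u(t, r) = -3*r (u(t, r) = (1*(-3))*r = -3*r)
J(d, f) = -11 (J(d, f) = -2*4 - 3*1 = -8 - 3 = -11)
(-19 - 5)*(-30) + J(26, F(-2)) = (-19 - 5)*(-30) - 11 = -24*(-30) - 11 = 720 - 11 = 709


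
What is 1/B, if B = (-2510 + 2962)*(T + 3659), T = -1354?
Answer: 1/1041860 ≈ 9.5982e-7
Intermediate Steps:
B = 1041860 (B = (-2510 + 2962)*(-1354 + 3659) = 452*2305 = 1041860)
1/B = 1/1041860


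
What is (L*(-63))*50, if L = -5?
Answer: 15750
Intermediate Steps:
(L*(-63))*50 = -5*(-63)*50 = 315*50 = 15750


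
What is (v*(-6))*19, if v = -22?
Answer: 2508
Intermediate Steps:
(v*(-6))*19 = -22*(-6)*19 = 132*19 = 2508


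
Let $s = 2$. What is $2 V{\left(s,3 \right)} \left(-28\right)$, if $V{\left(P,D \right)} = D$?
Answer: $-168$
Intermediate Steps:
$2 V{\left(s,3 \right)} \left(-28\right) = 2 \cdot 3 \left(-28\right) = 6 \left(-28\right) = -168$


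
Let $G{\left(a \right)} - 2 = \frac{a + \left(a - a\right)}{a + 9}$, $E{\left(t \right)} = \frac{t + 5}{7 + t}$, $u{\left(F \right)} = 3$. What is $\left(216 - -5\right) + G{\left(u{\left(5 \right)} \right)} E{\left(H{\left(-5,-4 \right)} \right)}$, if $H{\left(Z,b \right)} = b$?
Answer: $\frac{887}{4} \approx 221.75$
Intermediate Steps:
$E{\left(t \right)} = \frac{5 + t}{7 + t}$
$G{\left(a \right)} = 2 + \frac{a}{9 + a}$ ($G{\left(a \right)} = 2 + \frac{a + \left(a - a\right)}{a + 9} = 2 + \frac{a + 0}{9 + a} = 2 + \frac{a}{9 + a}$)
$\left(216 - -5\right) + G{\left(u{\left(5 \right)} \right)} E{\left(H{\left(-5,-4 \right)} \right)} = \left(216 - -5\right) + \frac{3 \left(6 + 3\right)}{9 + 3} \frac{5 - 4}{7 - 4} = \left(216 + 5\right) + 3 \cdot \frac{1}{12} \cdot 9 \cdot \frac{1}{3} \cdot 1 = 221 + 3 \cdot \frac{1}{12} \cdot 9 \cdot \frac{1}{3} \cdot 1 = 221 + \frac{9}{4} \cdot \frac{1}{3} = 221 + \frac{3}{4} = \frac{887}{4}$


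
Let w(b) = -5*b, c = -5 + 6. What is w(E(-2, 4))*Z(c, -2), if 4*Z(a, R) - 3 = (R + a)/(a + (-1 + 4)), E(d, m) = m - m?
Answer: 0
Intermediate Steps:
E(d, m) = 0
c = 1
Z(a, R) = 3/4 + (R + a)/(4*(3 + a)) (Z(a, R) = 3/4 + ((R + a)/(a + (-1 + 4)))/4 = 3/4 + ((R + a)/(a + 3))/4 = 3/4 + ((R + a)/(3 + a))/4 = 3/4 + (R + a)/(4*(3 + a)))
w(E(-2, 4))*Z(c, -2) = (-5*0)*((9 - 2 + 4*1)/(4*(3 + 1))) = 0*((1/4)*(9 - 2 + 4)/4) = 0*((1/4)*(1/4)*11) = 0*(11/16) = 0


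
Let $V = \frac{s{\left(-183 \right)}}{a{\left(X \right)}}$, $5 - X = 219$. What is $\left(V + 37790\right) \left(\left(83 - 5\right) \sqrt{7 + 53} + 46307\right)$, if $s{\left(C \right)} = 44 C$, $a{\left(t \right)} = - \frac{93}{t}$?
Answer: $\frac{27650557998}{31} + \frac{93149784 \sqrt{15}}{31} \approx 9.0359 \cdot 10^{8}$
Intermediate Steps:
$X = -214$ ($X = 5 - 219 = -214$)
$V = - \frac{574376}{31}$ ($V = \frac{44 \left(-183\right)}{\left(-93\right) \frac{1}{-214}} = - \frac{8052}{\left(-93\right) \left(- \frac{1}{214}\right)} = - \frac{8052}{\frac{93}{214}} = \left(-8052\right) \frac{214}{93} = - \frac{574376}{31} \approx -18528.0$)
$\left(V + 37790\right) \left(\left(83 - 5\right) \sqrt{7 + 53} + 46307\right) = \left(- \frac{574376}{31} + 37790\right) \left(\left(83 - 5\right) \sqrt{7 + 53} + 46307\right) = \frac{597114 \left(78 \sqrt{60} + 46307\right)}{31} = \frac{597114 \left(78 \cdot 2 \sqrt{15} + 46307\right)}{31} = \frac{597114 \left(156 \sqrt{15} + 46307\right)}{31} = \frac{597114 \left(46307 + 156 \sqrt{15}\right)}{31} = \frac{27650557998}{31} + \frac{93149784 \sqrt{15}}{31}$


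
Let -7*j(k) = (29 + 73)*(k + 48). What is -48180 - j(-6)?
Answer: -47568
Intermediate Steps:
j(k) = -4896/7 - 102*k/7 (j(k) = -(29 + 73)*(k + 48)/7 = -102*(48 + k)/7 = -(4896 + 102*k)/7 = -4896/7 - 102*k/7)
-48180 - j(-6) = -48180 - (-4896/7 - 102/7*(-6)) = -48180 - (-4896/7 + 612/7) = -48180 - 1*(-612) = -48180 + 612 = -47568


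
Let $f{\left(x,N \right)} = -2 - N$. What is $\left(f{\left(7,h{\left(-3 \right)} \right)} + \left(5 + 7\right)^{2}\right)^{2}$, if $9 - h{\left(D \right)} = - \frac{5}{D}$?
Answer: $\frac{163216}{9} \approx 18135.0$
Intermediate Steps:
$h{\left(D \right)} = 9 + \frac{5}{D}$ ($h{\left(D \right)} = 9 - - \frac{5}{D} = 9 + \frac{5}{D}$)
$\left(f{\left(7,h{\left(-3 \right)} \right)} + \left(5 + 7\right)^{2}\right)^{2} = \left(\left(-2 - \left(9 + \frac{5}{-3}\right)\right) + \left(5 + 7\right)^{2}\right)^{2} = \left(\left(-2 - \left(9 + 5 \left(- \frac{1}{3}\right)\right)\right) + 12^{2}\right)^{2} = \left(\left(-2 - \left(9 - \frac{5}{3}\right)\right) + 144\right)^{2} = \left(\left(-2 - \frac{22}{3}\right) + 144\right)^{2} = \left(- \frac{28}{3} + 144\right)^{2} = \left(\frac{404}{3}\right)^{2} = \frac{163216}{9}$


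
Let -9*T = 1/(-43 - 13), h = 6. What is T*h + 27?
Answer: 2269/84 ≈ 27.012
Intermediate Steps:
T = 1/504 (T = -1/(9*(-43 - 13)) = -⅑/(-56) = -⅑*(-1/56) = 1/504 ≈ 0.0019841)
T*h + 27 = (1/504)*6 + 27 = 1/84 + 27 = 2269/84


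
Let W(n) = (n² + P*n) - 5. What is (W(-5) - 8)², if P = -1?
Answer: 289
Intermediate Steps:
W(n) = -5 + n² - n (W(n) = (n² - n) - 5 = -5 + n² - n)
(W(-5) - 8)² = ((-5 + (-5)² - 1*(-5)) - 8)² = ((-5 + 25 + 5) - 8)² = (25 - 8)² = 17² = 289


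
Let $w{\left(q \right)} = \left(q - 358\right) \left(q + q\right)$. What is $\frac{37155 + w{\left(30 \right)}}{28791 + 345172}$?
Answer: $\frac{17475}{373963} \approx 0.046729$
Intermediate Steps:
$w{\left(q \right)} = 2 q \left(-358 + q\right)$ ($w{\left(q \right)} = \left(-358 + q\right) 2 q = 2 q \left(-358 + q\right)$)
$\frac{37155 + w{\left(30 \right)}}{28791 + 345172} = \frac{37155 + 2 \cdot 30 \left(-358 + 30\right)}{28791 + 345172} = \frac{37155 + 2 \cdot 30 \left(-328\right)}{373963} = \left(37155 - 19680\right) \frac{1}{373963} = 17475 \cdot \frac{1}{373963} = \frac{17475}{373963}$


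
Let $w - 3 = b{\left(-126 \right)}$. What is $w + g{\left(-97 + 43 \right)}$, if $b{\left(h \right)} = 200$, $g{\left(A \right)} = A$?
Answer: $149$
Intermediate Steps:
$w = 203$ ($w = 3 + 200 = 203$)
$w + g{\left(-97 + 43 \right)} = 203 + \left(-97 + 43\right) = 203 - 54 = 149$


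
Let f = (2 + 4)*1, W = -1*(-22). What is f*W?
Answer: 132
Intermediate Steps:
W = 22
f = 6 (f = 6*1 = 6)
f*W = 6*22 = 132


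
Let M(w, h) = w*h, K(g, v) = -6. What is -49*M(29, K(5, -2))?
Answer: 8526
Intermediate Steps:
M(w, h) = h*w
-49*M(29, K(5, -2)) = -(-294)*29 = -49*(-174) = 8526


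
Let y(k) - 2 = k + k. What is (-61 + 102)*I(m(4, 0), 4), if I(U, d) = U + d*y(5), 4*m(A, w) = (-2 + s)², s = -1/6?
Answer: 290321/144 ≈ 2016.1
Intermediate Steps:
s = -⅙ (s = -1*⅙ = -⅙ ≈ -0.16667)
y(k) = 2 + 2*k (y(k) = 2 + (k + k) = 2 + 2*k)
m(A, w) = 169/144 (m(A, w) = (-2 - ⅙)²/4 = (-13/6)²/4 = (¼)*(169/36) = 169/144)
I(U, d) = U + 12*d (I(U, d) = U + d*(2 + 2*5) = U + d*(2 + 10) = U + d*12 = U + 12*d)
(-61 + 102)*I(m(4, 0), 4) = (-61 + 102)*(169/144 + 12*4) = 41*(169/144 + 48) = 41*(7081/144) = 290321/144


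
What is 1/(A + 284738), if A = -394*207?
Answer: 1/203180 ≈ 4.9217e-6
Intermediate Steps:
A = -81558
1/(A + 284738) = 1/(-81558 + 284738) = 1/203180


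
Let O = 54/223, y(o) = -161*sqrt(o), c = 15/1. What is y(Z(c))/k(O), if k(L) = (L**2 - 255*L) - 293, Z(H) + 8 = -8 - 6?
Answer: 8006369*I*sqrt(22)/17638391 ≈ 2.1291*I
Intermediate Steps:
c = 15 (c = 15*1 = 15)
Z(H) = -22 (Z(H) = -8 + (-8 - 6) = -8 - 14 = -22)
O = 54/223 (O = 54*(1/223) = 54/223 ≈ 0.24215)
k(L) = -293 + L**2 - 255*L
y(Z(c))/k(O) = (-161*I*sqrt(22))/(-293 + (54/223)**2 - 255*54/223) = (-161*I*sqrt(22))/(-293 + 2916/49729 - 13770/223) = (-161*I*sqrt(22))/(-17638391/49729) = -161*I*sqrt(22)*(-49729/17638391) = 8006369*I*sqrt(22)/17638391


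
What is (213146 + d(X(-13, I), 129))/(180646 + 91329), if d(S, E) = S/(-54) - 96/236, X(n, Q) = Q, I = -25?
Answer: 135816667/173302470 ≈ 0.78370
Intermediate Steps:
d(S, E) = -24/59 - S/54 (d(S, E) = S*(-1/54) - 96*1/236 = -S/54 - 24/59 = -24/59 - S/54)
(213146 + d(X(-13, I), 129))/(180646 + 91329) = (213146 + (-24/59 - 1/54*(-25)))/(180646 + 91329) = (213146 + (-24/59 + 25/54))/271975 = (213146 + 179/3186)*(1/271975) = (679083335/3186)*(1/271975) = 135816667/173302470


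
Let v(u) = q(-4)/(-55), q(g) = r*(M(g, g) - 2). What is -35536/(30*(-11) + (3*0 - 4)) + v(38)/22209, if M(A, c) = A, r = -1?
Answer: 7234507386/67996555 ≈ 106.40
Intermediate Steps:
q(g) = 2 - g (q(g) = -(g - 2) = -(-2 + g) = 2 - g)
v(u) = -6/55 (v(u) = (2 - 1*(-4))/(-55) = (2 + 4)*(-1/55) = 6*(-1/55) = -6/55)
-35536/(30*(-11) + (3*0 - 4)) + v(38)/22209 = -35536/(30*(-11) + (3*0 - 4)) - 6/55/22209 = -35536/(-330 + (0 - 4)) - 6/55*1/22209 = -35536/(-330 - 4) - 2/407165 = -35536/(-334) - 2/407165 = -35536*(-1/334) - 2/407165 = 17768/167 - 2/407165 = 7234507386/67996555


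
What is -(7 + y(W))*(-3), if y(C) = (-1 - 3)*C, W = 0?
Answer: 21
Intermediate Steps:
y(C) = -4*C
-(7 + y(W))*(-3) = -(7 - 4*0)*(-3) = -(7 + 0)*(-3) = -7*(-3) = -1*(-21) = 21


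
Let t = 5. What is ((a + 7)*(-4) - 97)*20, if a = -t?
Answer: -2100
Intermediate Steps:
a = -5 (a = -1*5 = -5)
((a + 7)*(-4) - 97)*20 = ((-5 + 7)*(-4) - 97)*20 = (2*(-4) - 97)*20 = (-8 - 97)*20 = -105*20 = -2100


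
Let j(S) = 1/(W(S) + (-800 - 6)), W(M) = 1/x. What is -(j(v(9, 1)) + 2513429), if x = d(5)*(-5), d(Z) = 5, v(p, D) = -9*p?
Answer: -50648107754/20151 ≈ -2.5134e+6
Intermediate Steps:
x = -25 (x = 5*(-5) = -25)
W(M) = -1/25 (W(M) = 1/(-25) = -1/25)
j(S) = -25/20151 (j(S) = 1/(-1/25 + (-800 - 6)) = 1/(-1/25 - 806) = 1/(-20151/25) = -25/20151)
-(j(v(9, 1)) + 2513429) = -(-25/20151 + 2513429) = -1*50648107754/20151 = -50648107754/20151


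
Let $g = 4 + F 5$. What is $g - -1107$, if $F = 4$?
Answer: $1131$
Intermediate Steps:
$g = 24$ ($g = 4 + 4 \cdot 5 = 4 + 20 = 24$)
$g - -1107 = 24 - -1107 = 24 + 1107 = 1131$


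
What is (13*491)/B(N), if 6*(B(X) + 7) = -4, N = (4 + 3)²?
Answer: -19149/23 ≈ -832.57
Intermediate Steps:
N = 49 (N = 7² = 49)
B(X) = -23/3 (B(X) = -7 + (⅙)*(-4) = -7 - ⅔ = -23/3)
(13*491)/B(N) = (13*491)/(-23/3) = 6383*(-3/23) = -19149/23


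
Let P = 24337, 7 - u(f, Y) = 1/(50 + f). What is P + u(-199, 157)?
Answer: 3627257/149 ≈ 24344.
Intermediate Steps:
u(f, Y) = 7 - 1/(50 + f)
P + u(-199, 157) = 24337 + (349 + 7*(-199))/(50 - 199) = 24337 + (349 - 1393)/(-149) = 24337 - 1/149*(-1044) = 24337 + 1044/149 = 3627257/149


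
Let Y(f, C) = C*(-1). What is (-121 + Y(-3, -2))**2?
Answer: 14161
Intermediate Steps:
Y(f, C) = -C
(-121 + Y(-3, -2))**2 = (-121 - 1*(-2))**2 = (-121 + 2)**2 = (-119)**2 = 14161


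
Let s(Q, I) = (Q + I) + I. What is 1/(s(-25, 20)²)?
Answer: 1/225 ≈ 0.0044444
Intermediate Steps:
s(Q, I) = Q + 2*I (s(Q, I) = (I + Q) + I = Q + 2*I)
1/(s(-25, 20)²) = 1/((-25 + 2*20)²) = 1/((-25 + 40)²) = 1/(15²) = 1/225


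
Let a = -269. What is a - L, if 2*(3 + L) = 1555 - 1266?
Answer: -821/2 ≈ -410.50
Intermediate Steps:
L = 283/2 (L = -3 + (1555 - 1266)/2 = -3 + (1/2)*289 = -3 + 289/2 = 283/2 ≈ 141.50)
a - L = -269 - 1*283/2 = -269 - 283/2 = -821/2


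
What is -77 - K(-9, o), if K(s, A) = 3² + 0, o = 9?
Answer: -86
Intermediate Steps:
K(s, A) = 9 (K(s, A) = 9 + 0 = 9)
-77 - K(-9, o) = -77 - 1*9 = -77 - 9 = -86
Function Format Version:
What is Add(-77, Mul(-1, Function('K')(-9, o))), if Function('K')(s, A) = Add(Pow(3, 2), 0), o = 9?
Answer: -86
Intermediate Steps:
Function('K')(s, A) = 9 (Function('K')(s, A) = Add(9, 0) = 9)
Add(-77, Mul(-1, Function('K')(-9, o))) = Add(-77, Mul(-1, 9)) = Add(-77, -9) = -86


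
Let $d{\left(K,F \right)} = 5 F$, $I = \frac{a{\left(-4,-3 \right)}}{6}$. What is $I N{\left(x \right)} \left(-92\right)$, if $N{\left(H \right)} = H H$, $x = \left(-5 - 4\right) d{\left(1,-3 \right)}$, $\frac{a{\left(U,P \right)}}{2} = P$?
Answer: $1676700$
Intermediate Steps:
$a{\left(U,P \right)} = 2 P$
$I = -1$ ($I = \frac{2 \left(-3\right)}{6} = \frac{1}{6} \left(-6\right) = -1$)
$x = 135$ ($x = \left(-5 - 4\right) 5 \left(-3\right) = \left(-9\right) \left(-15\right) = 135$)
$N{\left(H \right)} = H^{2}$
$I N{\left(x \right)} \left(-92\right) = - 135^{2} \left(-92\right) = \left(-1\right) 18225 \left(-92\right) = \left(-18225\right) \left(-92\right) = 1676700$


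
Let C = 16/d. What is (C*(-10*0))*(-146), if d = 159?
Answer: 0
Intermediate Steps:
C = 16/159 ≈ 0.10063
(C*(-10*0))*(-146) = (16*(-10*0)/159)*(-146) = ((16/159)*0)*(-146) = 0*(-146) = 0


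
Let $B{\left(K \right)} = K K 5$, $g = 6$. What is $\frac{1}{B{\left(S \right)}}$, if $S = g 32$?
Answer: $\frac{1}{184320} \approx 5.4253 \cdot 10^{-6}$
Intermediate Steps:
$S = 192$ ($S = 6 \cdot 32 = 192$)
$B{\left(K \right)} = 5 K^{2}$ ($B{\left(K \right)} = K^{2} \cdot 5 = 5 K^{2}$)
$\frac{1}{B{\left(S \right)}} = \frac{1}{5 \cdot 192^{2}} = \frac{1}{5 \cdot 36864} = \frac{1}{184320}$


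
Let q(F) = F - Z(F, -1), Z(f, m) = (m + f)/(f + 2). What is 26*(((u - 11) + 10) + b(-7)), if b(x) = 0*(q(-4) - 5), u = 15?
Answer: 364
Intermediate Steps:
Z(f, m) = (f + m)/(2 + f)
q(F) = F - (-1 + F)/(2 + F) (q(F) = F - (F - 1)/(2 + F) = F - (-1 + F)/(2 + F))
b(x) = 0 (b(x) = 0*((1 - 4 + (-4)²)/(2 - 4) - 5) = 0*((1 - 4 + 16)/(-2) - 5) = 0*(-½*13 - 5) = 0*(-13/2 - 5) = 0*(-23/2) = 0)
26*(((u - 11) + 10) + b(-7)) = 26*(((15 - 11) + 10) + 0) = 26*((4 + 10) + 0) = 26*(14 + 0) = 26*14 = 364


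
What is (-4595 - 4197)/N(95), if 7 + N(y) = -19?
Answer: 4396/13 ≈ 338.15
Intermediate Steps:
N(y) = -26 (N(y) = -7 - 19 = -26)
(-4595 - 4197)/N(95) = (-4595 - 4197)/(-26) = -8792*(-1/26) = 4396/13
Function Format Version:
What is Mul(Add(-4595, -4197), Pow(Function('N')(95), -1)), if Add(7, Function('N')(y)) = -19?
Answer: Rational(4396, 13) ≈ 338.15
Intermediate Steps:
Function('N')(y) = -26 (Function('N')(y) = Add(-7, -19) = -26)
Mul(Add(-4595, -4197), Pow(Function('N')(95), -1)) = Mul(Add(-4595, -4197), Pow(-26, -1)) = Mul(-8792, Rational(-1, 26)) = Rational(4396, 13)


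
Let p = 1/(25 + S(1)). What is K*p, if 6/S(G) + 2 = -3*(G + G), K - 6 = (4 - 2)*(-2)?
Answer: 8/97 ≈ 0.082474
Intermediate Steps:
K = 2 (K = 6 + (4 - 2)*(-2) = 6 + 2*(-2) = 6 - 4 = 2)
S(G) = 6/(-2 - 6*G) (S(G) = 6/(-2 - 3*(G + G)) = 6/(-2 - 6*G))
p = 4/97 (p = 1/(25 - 3/(1 + 3*1)) = 1/(25 - 3/(1 + 3)) = 1/(25 - 3/4) = 1/(97/4) = 4/97 ≈ 0.041237)
K*p = 2*(4/97) = 8/97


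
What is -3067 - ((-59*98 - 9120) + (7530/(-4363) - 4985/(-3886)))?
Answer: 200665416055/16954618 ≈ 11835.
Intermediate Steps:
-3067 - ((-59*98 - 9120) + (7530/(-4363) - 4985/(-3886))) = -3067 - ((-5782 - 9120) + (7530*(-1/4363) - 4985*(-1/3886))) = -3067 - (-14902 + (-7530/4363 + 4985/3886)) = -3067 - (-14902 - 7512025/16954618) = -3067 - 1*(-252665229461/16954618) = -3067 + 252665229461/16954618 = 200665416055/16954618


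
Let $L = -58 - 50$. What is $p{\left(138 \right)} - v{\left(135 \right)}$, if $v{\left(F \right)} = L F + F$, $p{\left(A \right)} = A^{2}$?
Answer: $33489$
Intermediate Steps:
$L = -108$ ($L = -58 - 50 = -108$)
$v{\left(F \right)} = - 107 F$ ($v{\left(F \right)} = - 108 F + F = - 107 F$)
$p{\left(138 \right)} - v{\left(135 \right)} = 138^{2} - \left(-107\right) 135 = 19044 - -14445 = 19044 + 14445 = 33489$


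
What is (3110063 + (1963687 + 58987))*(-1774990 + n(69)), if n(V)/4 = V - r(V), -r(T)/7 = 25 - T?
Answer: -9115463744202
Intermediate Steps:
r(T) = -175 + 7*T (r(T) = -7*(25 - T) = -175 + 7*T)
n(V) = 700 - 24*V (n(V) = 4*(V - (-175 + 7*V)) = 4*(V + (175 - 7*V)) = 4*(175 - 6*V) = 700 - 24*V)
(3110063 + (1963687 + 58987))*(-1774990 + n(69)) = (3110063 + (1963687 + 58987))*(-1774990 + (700 - 24*69)) = (3110063 + 2022674)*(-1774990 + (700 - 1656)) = 5132737*(-1774990 - 956) = 5132737*(-1775946) = -9115463744202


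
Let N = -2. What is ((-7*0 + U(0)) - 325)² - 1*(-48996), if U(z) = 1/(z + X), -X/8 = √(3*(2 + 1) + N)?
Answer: 69270209/448 + 325*√7/28 ≈ 1.5465e+5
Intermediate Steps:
X = -8*√7 (X = -8*√(3*(2 + 1) - 2) = -8*√(3*3 - 2) = -8*√(9 - 2) = -8*√7 ≈ -21.166)
U(z) = 1/(z - 8*√7)
((-7*0 + U(0)) - 325)² - 1*(-48996) = ((-7*0 + 1/(0 - 8*√7)) - 325)² - 1*(-48996) = ((0 + 1/(-8*√7)) - 325)² + 48996 = ((0 - √7/56) - 325)² + 48996 = (-√7/56 - 325)² + 48996 = (-325 - √7/56)² + 48996 = 48996 + (-325 - √7/56)²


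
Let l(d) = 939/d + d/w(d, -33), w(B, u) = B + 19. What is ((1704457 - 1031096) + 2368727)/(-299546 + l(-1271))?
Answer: -4840850297696/476664713619 ≈ -10.156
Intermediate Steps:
w(B, u) = 19 + B
l(d) = 939/d + d/(19 + d)
((1704457 - 1031096) + 2368727)/(-299546 + l(-1271)) = ((1704457 - 1031096) + 2368727)/(-299546 + (939/(-1271) - 1271/(19 - 1271))) = (673361 + 2368727)/(-299546 + (939*(-1/1271) - 1271/(-1252))) = 3042088/(-299546 + (-939/1271 - 1271*(-1/1252))) = 3042088/(-299546 + (-939/1271 + 1271/1252)) = 3042088/(-299546 + 439813/1591292) = 3042088/(-476664713619/1591292) = 3042088*(-1591292/476664713619) = -4840850297696/476664713619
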